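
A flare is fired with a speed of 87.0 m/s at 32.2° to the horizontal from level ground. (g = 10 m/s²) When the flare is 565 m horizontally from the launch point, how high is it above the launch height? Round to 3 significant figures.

v_x = 87.0 cos 32.2° = 73.62 m/s, v_y0 = 87.0 sin 32.2° = 46.36 m/s.
Time to reach x = 565 m: t = x / v_x = 565 / 73.62 = 7.675 s.
y = v_y0 t − ½ g t² = 46.36×7.675 − 5.000×7.675² = 61.3 m.

61.3 m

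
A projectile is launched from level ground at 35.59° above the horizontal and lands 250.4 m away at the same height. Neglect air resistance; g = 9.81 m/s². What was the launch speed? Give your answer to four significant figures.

50.94 m/s

On level ground, R = v₀² sin(2θ) / g, so v₀ = √(R g / sin 2θ).
sin(2 × 35.59°) = 0.9465.
v₀ = √(250.4 × 9.81 / 0.9465) = √2595.3 = 50.94 m/s.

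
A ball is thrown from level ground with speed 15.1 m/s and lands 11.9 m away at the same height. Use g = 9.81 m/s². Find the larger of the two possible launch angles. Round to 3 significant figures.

74.6°

Level-ground range: R = v₀² sin(2θ)/g ⇒ sin 2θ = R g / v₀² = 11.9×9.81/15.1² = 0.5120.
2θ = arcsin(0.5120) = 30.80° or 180° − 30.80° = 149.20°.
So θ = 15.4° or θ = 74.6°.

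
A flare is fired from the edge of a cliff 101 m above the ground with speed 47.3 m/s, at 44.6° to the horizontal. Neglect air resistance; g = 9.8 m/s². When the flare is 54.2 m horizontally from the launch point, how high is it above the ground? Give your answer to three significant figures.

142 m

v_x = 47.3 cos 44.6° = 33.68 m/s, v_y0 = 47.3 sin 44.6° = 33.21 m/s.
Time to reach x = 54.2 m: t = x / v_x = 54.2 / 33.68 = 1.609 s.
y = 101 + v_y0 t − ½ g t² = 101 + 33.21×1.609 − 4.900×1.609² = 142 m.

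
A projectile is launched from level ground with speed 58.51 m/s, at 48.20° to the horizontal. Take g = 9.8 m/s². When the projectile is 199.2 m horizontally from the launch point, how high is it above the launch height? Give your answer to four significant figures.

94.95 m

v_x = 58.51 cos 48.20° = 38.999 m/s, v_y0 = 58.51 sin 48.20° = 43.618 m/s.
Time to reach x = 199.2 m: t = x / v_x = 199.2 / 38.999 = 5.1078 s.
y = v_y0 t − ½ g t² = 43.618×5.1078 − 4.900×5.1078² = 94.95 m.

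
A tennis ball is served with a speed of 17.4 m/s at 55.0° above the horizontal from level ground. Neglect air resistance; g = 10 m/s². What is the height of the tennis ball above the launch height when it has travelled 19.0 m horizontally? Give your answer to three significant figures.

9.01 m

v_x = 17.4 cos 55.0° = 9.980 m/s, v_y0 = 17.4 sin 55.0° = 14.25 m/s.
Time to reach x = 19.0 m: t = x / v_x = 19.0 / 9.980 = 1.904 s.
y = v_y0 t − ½ g t² = 14.25×1.904 − 5.000×1.904² = 9.01 m.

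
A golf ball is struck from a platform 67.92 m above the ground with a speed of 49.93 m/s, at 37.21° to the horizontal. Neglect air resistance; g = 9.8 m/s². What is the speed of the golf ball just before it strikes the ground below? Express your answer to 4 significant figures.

61.84 m/s

v_x = 49.93 cos 37.21° = 39.765 m/s is unchanged throughout.
For the vertical component, v_y² = v_y0² + 2 g h = (30.195)² + 2×9.8×67.92 = 2243.0, so |v_y| = 47.360 m/s.
Impact speed = √(v_x² + v_y²) = √(1581.3 + 2243.0) = 61.84 m/s.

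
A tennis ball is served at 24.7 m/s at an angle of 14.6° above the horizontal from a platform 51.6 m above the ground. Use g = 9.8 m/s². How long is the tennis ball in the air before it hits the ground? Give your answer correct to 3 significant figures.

Vertical component: v_y = 24.7 sin 14.6° = 6.226 m/s.
Taking up as positive with launch at y = 51.6 m, landing at y = 0: 0 = 51.6 + 6.226 t − ½(9.8) t².
Solving 4.900 t² − 6.226 t − 51.6 = 0 gives t = [6.226 + √(6.226² + 4·4.900·51.6)] / 9.800 = 3.94 s.

3.94 s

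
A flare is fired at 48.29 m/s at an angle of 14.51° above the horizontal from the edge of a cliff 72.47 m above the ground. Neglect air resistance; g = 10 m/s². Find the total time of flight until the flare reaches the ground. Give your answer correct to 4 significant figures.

5.205 s

Vertical component: v_y = 48.29 sin 14.51° = 12.099 m/s.
Taking up as positive with launch at y = 72.47 m, landing at y = 0: 0 = 72.47 + 12.099 t − ½(10) t².
Solving 5.000 t² − 12.099 t − 72.47 = 0 gives t = [12.099 + √(12.099² + 4·5.000·72.47)] / 10.00 = 5.205 s.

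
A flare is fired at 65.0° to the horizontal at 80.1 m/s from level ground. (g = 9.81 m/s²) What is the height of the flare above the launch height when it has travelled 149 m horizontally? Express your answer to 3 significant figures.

225 m

v_x = 80.1 cos 65.0° = 33.85 m/s, v_y0 = 80.1 sin 65.0° = 72.60 m/s.
Time to reach x = 149 m: t = x / v_x = 149 / 33.85 = 4.402 s.
y = v_y0 t − ½ g t² = 72.60×4.402 − 4.905×4.402² = 225 m.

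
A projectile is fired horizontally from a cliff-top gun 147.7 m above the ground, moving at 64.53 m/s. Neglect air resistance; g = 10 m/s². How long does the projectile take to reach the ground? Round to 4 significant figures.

5.435 s

The horizontal speed doesn't affect the fall. With v_y0 = 0, h = ½ g t².
t = √(2 × 147.7 / 10) = √29.540 = 5.435 s.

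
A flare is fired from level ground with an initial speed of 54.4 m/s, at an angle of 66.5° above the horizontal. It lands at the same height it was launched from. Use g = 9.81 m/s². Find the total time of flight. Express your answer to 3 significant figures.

10.2 s

Vertical component: v_y = 54.4 sin 66.5° = 49.89 m/s.
For a projectile landing at launch height, time of flight is t = 2 v_y / g = 2 × 49.89 / 9.81 = 10.2 s.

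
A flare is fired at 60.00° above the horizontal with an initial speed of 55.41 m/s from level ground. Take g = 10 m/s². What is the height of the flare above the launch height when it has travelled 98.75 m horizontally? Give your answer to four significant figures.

107.5 m

v_x = 55.41 cos 60.00° = 27.705 m/s, v_y0 = 55.41 sin 60.00° = 47.986 m/s.
Time to reach x = 98.75 m: t = x / v_x = 98.75 / 27.705 = 3.5643 s.
y = v_y0 t − ½ g t² = 47.986×3.5643 − 5.000×3.5643² = 107.5 m.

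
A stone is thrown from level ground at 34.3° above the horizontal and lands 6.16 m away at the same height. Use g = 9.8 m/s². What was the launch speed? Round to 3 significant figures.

8.05 m/s

On level ground, R = v₀² sin(2θ) / g, so v₀ = √(R g / sin 2θ).
sin(2 × 34.3°) = 0.9311.
v₀ = √(6.16 × 9.8 / 0.9311) = √64.84 = 8.05 m/s.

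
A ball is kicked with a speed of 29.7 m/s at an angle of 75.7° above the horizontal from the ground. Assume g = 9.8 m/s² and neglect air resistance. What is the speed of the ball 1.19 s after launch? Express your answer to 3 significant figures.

18.6 m/s

v_x = 29.7 cos 75.7° = 7.336 m/s (constant).
v_y(t) = 29.7 sin 75.7° − g t = 28.78 − 9.8 × 1.19 = 17.12 m/s.
Speed = √(v_x² + v_y²) = √(53.82 + 293.1) = 18.6 m/s.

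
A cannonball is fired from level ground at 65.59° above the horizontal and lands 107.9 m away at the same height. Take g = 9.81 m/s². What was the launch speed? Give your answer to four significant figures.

On level ground, R = v₀² sin(2θ) / g, so v₀ = √(R g / sin 2θ).
sin(2 × 65.59°) = 0.7526.
v₀ = √(107.9 × 9.81 / 0.7526) = √1406.5 = 37.50 m/s.

37.50 m/s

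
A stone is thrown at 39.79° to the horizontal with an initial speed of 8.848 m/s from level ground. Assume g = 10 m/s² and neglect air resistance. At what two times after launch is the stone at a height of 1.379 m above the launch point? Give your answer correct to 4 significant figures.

0.3545 s and 0.7780 s

v_y0 = 8.848 sin 39.79° = 5.6625 m/s.
Set y = v_y0 t − ½ g t² = 1.379: 5.000 t² − 5.6625 t + 1.379 = 0.
t = [5.6625 ± √(32.064 − 27.580)] / 10 = (5.6625 ± 2.1175) / 10, giving t = 0.3545 s or t = 0.7780 s.
So the stone is at 1.379 m at t = 0.3545 s (rising) and t = 0.7780 s (falling).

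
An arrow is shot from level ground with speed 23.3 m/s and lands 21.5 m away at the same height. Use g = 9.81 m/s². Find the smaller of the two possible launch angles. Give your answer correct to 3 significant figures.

Level-ground range: R = v₀² sin(2θ)/g ⇒ sin 2θ = R g / v₀² = 21.5×9.81/23.3² = 0.3885.
2θ = arcsin(0.3885) = 22.86° or 180° − 22.86° = 157.14°.
So θ = 11.4° or θ = 78.6°.

11.4°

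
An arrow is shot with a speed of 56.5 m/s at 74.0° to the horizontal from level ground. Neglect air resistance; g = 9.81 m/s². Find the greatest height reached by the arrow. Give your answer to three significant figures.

Vertical component of launch velocity: v_y = 56.5 sin 74.0° = 54.31 m/s.
At the highest point the vertical velocity is zero, so v_y² = 2 g h_max.
h_max = (54.31)² / (2 × 9.81) = 2950 / 19.62 = 150 m.

150 m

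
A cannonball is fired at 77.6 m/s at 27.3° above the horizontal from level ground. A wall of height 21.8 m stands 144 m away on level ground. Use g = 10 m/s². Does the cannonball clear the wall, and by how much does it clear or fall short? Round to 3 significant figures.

Yes — it clears the wall by 30.7 m.

v_x = 77.6 cos 27.3° = 68.96 m/s; v_y0 = 77.6 sin 27.3° = 35.59 m/s.
Time to reach the wall: t = 144 / 68.96 = 2.088 s.
Height at that point: y = 35.59×2.088 − 5.000×2.088² = 52.51 m.
That is 52.51 − 21.8 = 30.7 m above the top of the wall, so the cannonball clears it.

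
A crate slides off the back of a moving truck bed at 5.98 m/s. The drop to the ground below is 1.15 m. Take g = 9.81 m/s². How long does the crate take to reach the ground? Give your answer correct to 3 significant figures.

The horizontal speed doesn't affect the fall. With v_y0 = 0, h = ½ g t².
t = √(2 × 1.15 / 9.81) = √0.2345 = 0.484 s.

0.484 s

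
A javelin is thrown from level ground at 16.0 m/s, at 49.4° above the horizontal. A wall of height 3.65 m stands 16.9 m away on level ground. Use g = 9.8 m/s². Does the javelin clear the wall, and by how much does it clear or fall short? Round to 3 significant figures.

Yes — it clears the wall by 3.16 m.

v_x = 16.0 cos 49.4° = 10.41 m/s; v_y0 = 16.0 sin 49.4° = 12.15 m/s.
Time to reach the wall: t = 16.9 / 10.41 = 1.623 s.
Height at that point: y = 12.15×1.623 − 4.900×1.623² = 6.812 m.
That is 6.812 − 3.65 = 3.16 m above the top of the wall, so the javelin clears it.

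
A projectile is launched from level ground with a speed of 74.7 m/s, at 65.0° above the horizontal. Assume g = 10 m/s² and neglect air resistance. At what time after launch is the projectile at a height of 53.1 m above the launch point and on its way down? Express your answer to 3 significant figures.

v_y0 = 74.7 sin 65.0° = 67.70 m/s.
Set y = v_y0 t − ½ g t² = 53.1: 5.000 t² − 67.70 t + 53.1 = 0.
t = [67.70 ± √(4583 − 1062)] / 10 = (67.70 ± 59.34) / 10, giving t = 0.836 s or t = 12.7 s.
On the way down corresponds to the larger root: t = 12.7 s.

12.7 s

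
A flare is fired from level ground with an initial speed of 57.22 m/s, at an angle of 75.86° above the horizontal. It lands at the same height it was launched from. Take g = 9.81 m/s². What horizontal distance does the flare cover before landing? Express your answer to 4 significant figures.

158.1 m

Components: v_x = 57.22 cos 75.86° = 13.978 m/s, v_y = 57.22 sin 75.86° = 55.486 m/s.
Time of flight (same landing height): t = 2 v_y / g = 2 × 55.486 / 9.81 = 11.312 s.
Range: R = v_x · t = 13.978 × 11.312 = 158.1 m.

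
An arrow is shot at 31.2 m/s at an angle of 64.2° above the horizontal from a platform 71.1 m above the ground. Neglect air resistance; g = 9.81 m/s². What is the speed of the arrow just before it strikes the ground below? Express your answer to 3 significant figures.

48.7 m/s

v_x = 31.2 cos 64.2° = 13.58 m/s is unchanged throughout.
For the vertical component, v_y² = v_y0² + 2 g h = (28.09)² + 2×9.81×71.1 = 2184, so |v_y| = 46.73 m/s.
Impact speed = √(v_x² + v_y²) = √(184.4 + 2184) = 48.7 m/s.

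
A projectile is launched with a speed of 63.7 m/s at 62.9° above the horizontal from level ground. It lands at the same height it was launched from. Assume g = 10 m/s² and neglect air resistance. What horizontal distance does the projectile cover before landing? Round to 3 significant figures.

Components: v_x = 63.7 cos 62.9° = 29.02 m/s, v_y = 63.7 sin 62.9° = 56.71 m/s.
Time of flight (same landing height): t = 2 v_y / g = 2 × 56.71 / 10 = 11.34 s.
Range: R = v_x · t = 29.02 × 11.34 = 329 m.

329 m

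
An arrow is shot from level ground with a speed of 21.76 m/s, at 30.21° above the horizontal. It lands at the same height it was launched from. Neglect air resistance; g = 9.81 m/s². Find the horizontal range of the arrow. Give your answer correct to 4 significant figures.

41.98 m

For level ground, R = v₀² sin(2θ) / g.
sin(2 × 30.21°) = sin 60.420° = 0.8697.
R = (21.76)² × 0.8697 / 9.81 = 41.98 m.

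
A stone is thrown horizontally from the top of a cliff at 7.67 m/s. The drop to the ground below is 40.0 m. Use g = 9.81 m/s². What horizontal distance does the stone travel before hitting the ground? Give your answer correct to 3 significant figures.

21.9 m

Initial vertical velocity is zero, so the fall time comes from h = ½ g t²: t = √(2 × 40.0 / 9.81) = 2.856 s.
Horizontal motion is uniform at 7.67 m/s, so x = 7.67 × 2.856 = 21.9 m.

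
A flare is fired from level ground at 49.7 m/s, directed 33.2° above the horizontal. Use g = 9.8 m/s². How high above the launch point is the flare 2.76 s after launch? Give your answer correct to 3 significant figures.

37.8 m

v_y0 = 49.7 sin 33.2° = 27.21 m/s.
y(t) = v_y0 t − ½ g t² = 27.21×2.76 − 4.900×2.76² = 37.8 m.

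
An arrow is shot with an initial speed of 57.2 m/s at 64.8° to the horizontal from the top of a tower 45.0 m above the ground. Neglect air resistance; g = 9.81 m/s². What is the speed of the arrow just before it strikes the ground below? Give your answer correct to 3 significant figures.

64.5 m/s

v_x = 57.2 cos 64.8° = 24.35 m/s is unchanged throughout.
For the vertical component, v_y² = v_y0² + 2 g h = (51.76)² + 2×9.81×45.0 = 3562, so |v_y| = 59.68 m/s.
Impact speed = √(v_x² + v_y²) = √(592.9 + 3562) = 64.5 m/s.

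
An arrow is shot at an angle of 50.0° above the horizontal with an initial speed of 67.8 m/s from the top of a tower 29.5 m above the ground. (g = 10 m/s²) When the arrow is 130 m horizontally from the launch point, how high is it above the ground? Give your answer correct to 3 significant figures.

140 m

v_x = 67.8 cos 50.0° = 43.58 m/s, v_y0 = 67.8 sin 50.0° = 51.94 m/s.
Time to reach x = 130 m: t = x / v_x = 130 / 43.58 = 2.983 s.
y = 29.5 + v_y0 t − ½ g t² = 29.5 + 51.94×2.983 − 5.000×2.983² = 140 m.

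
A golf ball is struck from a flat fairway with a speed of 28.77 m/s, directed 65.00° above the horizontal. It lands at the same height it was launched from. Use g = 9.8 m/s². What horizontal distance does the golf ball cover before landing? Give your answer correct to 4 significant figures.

64.70 m

For level ground, R = v₀² sin(2θ) / g.
sin(2 × 65.00°) = sin 130.00° = 0.7660.
R = (28.77)² × 0.7660 / 9.8 = 64.70 m.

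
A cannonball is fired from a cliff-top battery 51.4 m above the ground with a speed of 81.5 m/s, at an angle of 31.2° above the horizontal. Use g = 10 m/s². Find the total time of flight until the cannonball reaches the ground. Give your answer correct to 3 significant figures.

9.52 s

Vertical component: v_y = 81.5 sin 31.2° = 42.22 m/s.
Taking up as positive with launch at y = 51.4 m, landing at y = 0: 0 = 51.4 + 42.22 t − ½(10) t².
Solving 5.000 t² − 42.22 t − 51.4 = 0 gives t = [42.22 + √(42.22² + 4·5.000·51.4)] / 10.00 = 9.52 s.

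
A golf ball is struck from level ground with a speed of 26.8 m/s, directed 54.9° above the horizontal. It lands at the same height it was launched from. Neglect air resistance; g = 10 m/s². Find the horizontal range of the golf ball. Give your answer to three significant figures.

67.6 m

For level ground, R = v₀² sin(2θ) / g.
sin(2 × 54.9°) = sin 109.8° = 0.9409.
R = (26.8)² × 0.9409 / 10 = 67.6 m.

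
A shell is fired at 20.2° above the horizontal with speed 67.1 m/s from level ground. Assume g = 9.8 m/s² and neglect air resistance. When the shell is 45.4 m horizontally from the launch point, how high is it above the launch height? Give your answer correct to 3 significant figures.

v_x = 67.1 cos 20.2° = 62.97 m/s, v_y0 = 67.1 sin 20.2° = 23.17 m/s.
Time to reach x = 45.4 m: t = x / v_x = 45.4 / 62.97 = 0.7210 s.
y = v_y0 t − ½ g t² = 23.17×0.7210 − 4.900×0.7210² = 14.2 m.

14.2 m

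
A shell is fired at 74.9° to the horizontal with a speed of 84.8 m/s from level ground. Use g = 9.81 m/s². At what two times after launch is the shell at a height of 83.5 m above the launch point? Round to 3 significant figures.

1.09 s and 15.6 s

v_y0 = 84.8 sin 74.9° = 81.87 m/s.
Set y = v_y0 t − ½ g t² = 83.5: 4.905 t² − 81.87 t + 83.5 = 0.
t = [81.87 ± √(6703 − 1638)] / 9.81 = (81.87 ± 71.17) / 9.81, giving t = 1.09 s or t = 15.6 s.
So the shell is at 83.5 m at t = 1.09 s (rising) and t = 15.6 s (falling).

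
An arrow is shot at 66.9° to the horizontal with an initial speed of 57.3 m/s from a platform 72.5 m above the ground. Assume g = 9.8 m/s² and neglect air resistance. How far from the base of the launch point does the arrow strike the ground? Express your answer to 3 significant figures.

270 m

Components: v_x = 57.3 cos 66.9° = 22.48 m/s, v_y = 57.3 sin 66.9° = 52.71 m/s.
Vertical: 0 = 72.5 + 52.71 t − ½(9.8) t² ⇒ 4.900 t² − 52.71 t − 72.5 = 0.
t = [52.71 + √(2778 + 1421)] / 9.800 = 11.99 s.
Horizontal: R = v_x · t = 22.48 × 11.99 = 270 m.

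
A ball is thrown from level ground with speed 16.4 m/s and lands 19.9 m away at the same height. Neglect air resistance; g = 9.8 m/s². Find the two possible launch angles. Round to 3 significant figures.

Level-ground range: R = v₀² sin(2θ)/g ⇒ sin 2θ = R g / v₀² = 19.9×9.8/16.4² = 0.7251.
2θ = arcsin(0.7251) = 46.48° or 180° − 46.48° = 133.52°.
So θ = 23.2° or θ = 66.8°.

23.2° and 66.8°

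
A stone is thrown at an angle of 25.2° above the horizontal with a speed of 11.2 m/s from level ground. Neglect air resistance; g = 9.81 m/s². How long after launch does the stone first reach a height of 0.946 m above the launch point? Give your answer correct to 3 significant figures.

0.278 s

v_y0 = 11.2 sin 25.2° = 4.769 m/s.
Set y = v_y0 t − ½ g t² = 0.946: 4.905 t² − 4.769 t + 0.946 = 0.
t = [4.769 ± √(22.74 − 18.56)] / 9.81 = (4.769 ± 2.045) / 9.81, giving t = 0.278 s or t = 0.695 s.
The stone is on the way up at the first time, so t = 0.278 s.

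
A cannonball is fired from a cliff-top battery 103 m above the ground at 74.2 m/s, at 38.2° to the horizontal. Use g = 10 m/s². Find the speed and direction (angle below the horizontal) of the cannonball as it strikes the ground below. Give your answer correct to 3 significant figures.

v_x = 74.2 cos 38.2° = 58.31 m/s (constant).
|v_y| at impact = √((45.89)² + 2×10×103) = 64.54 m/s.
Speed = √(58.31² + 64.54²) = 87.0 m/s; angle = arctan(64.54/58.31) = 47.9° below horizontal.

87.0 m/s at 47.9° below the horizontal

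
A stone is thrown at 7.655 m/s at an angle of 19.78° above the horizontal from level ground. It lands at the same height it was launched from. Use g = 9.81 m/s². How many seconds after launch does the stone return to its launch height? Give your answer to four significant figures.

Vertical component: v_y = 7.655 sin 19.78° = 2.5905 m/s.
For a projectile landing at launch height, time of flight is t = 2 v_y / g = 2 × 2.5905 / 9.81 = 0.5281 s.

0.5281 s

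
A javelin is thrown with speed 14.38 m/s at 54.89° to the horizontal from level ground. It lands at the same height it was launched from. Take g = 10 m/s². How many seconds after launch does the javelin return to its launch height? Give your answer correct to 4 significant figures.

2.353 s

Vertical component: v_y = 14.38 sin 54.89° = 11.764 m/s.
For a projectile landing at launch height, time of flight is t = 2 v_y / g = 2 × 11.764 / 10 = 2.353 s.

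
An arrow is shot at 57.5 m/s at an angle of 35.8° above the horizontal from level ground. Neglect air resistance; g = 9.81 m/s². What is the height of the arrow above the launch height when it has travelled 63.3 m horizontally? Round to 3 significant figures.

v_x = 57.5 cos 35.8° = 46.64 m/s, v_y0 = 57.5 sin 35.8° = 33.64 m/s.
Time to reach x = 63.3 m: t = x / v_x = 63.3 / 46.64 = 1.357 s.
y = v_y0 t − ½ g t² = 33.64×1.357 − 4.905×1.357² = 36.6 m.

36.6 m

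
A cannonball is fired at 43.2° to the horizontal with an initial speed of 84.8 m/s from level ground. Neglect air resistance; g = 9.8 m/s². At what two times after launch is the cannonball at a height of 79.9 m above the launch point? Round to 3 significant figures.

1.59 s and 10.3 s

v_y0 = 84.8 sin 43.2° = 58.05 m/s.
Set y = v_y0 t − ½ g t² = 79.9: 4.900 t² − 58.05 t + 79.9 = 0.
t = [58.05 ± √(3370 − 1566)] / 9.8 = (58.05 ± 42.47) / 9.8, giving t = 1.59 s or t = 10.3 s.
So the cannonball is at 79.9 m at t = 1.59 s (rising) and t = 10.3 s (falling).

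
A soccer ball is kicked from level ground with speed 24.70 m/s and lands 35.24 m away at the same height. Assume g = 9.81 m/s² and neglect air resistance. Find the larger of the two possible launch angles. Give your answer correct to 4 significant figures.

Level-ground range: R = v₀² sin(2θ)/g ⇒ sin 2θ = R g / v₀² = 35.24×9.81/24.70² = 0.5666.
2θ = arcsin(0.5666) = 34.513° or 180° − 34.513° = 145.487°.
So θ = 17.26° or θ = 72.74°.

72.74°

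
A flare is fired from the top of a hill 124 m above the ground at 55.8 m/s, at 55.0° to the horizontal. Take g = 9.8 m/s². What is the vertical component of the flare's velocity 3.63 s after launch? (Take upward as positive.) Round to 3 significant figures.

Initial vertical component: v_y0 = 55.8 sin 55.0° = 45.71 m/s.
v_y(t) = v_y0 − g t = 45.71 − 9.8 × 3.63 = 10.1 m/s.

10.1 m/s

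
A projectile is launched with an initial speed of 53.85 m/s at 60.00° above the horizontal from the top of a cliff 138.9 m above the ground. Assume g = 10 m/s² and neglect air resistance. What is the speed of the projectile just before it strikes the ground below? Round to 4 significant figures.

75.35 m/s

v_x = 53.85 cos 60.00° = 26.925 m/s is unchanged throughout.
For the vertical component, v_y² = v_y0² + 2 g h = (46.635)² + 2×10×138.9 = 4952.8, so |v_y| = 70.376 m/s.
Impact speed = √(v_x² + v_y²) = √(724.96 + 4952.8) = 75.35 m/s.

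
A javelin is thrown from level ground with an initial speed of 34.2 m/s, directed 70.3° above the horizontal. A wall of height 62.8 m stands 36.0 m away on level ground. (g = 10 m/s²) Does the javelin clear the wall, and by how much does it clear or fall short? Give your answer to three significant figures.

v_x = 34.2 cos 70.3° = 11.53 m/s; v_y0 = 34.2 sin 70.3° = 32.20 m/s.
Time to reach the wall: t = 36.0 / 11.53 = 3.122 s.
Height at that point: y = 32.20×3.122 − 5.000×3.122² = 51.79 m.
That is 62.8 − 51.79 = 11.0 m below the top of the wall, so the javelin does not clear it.

No — it falls 11.0 m short of clearing the wall.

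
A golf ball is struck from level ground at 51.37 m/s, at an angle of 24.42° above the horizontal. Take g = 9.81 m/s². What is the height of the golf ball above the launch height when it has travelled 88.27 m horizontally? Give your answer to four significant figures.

22.61 m

v_x = 51.37 cos 24.42° = 46.774 m/s, v_y0 = 51.37 sin 24.42° = 21.238 m/s.
Time to reach x = 88.27 m: t = x / v_x = 88.27 / 46.774 = 1.8872 s.
y = v_y0 t − ½ g t² = 21.238×1.8872 − 4.905×1.8872² = 22.61 m.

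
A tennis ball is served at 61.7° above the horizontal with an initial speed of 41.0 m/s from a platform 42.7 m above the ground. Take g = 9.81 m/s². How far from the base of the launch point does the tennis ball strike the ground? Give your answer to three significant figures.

163 m

Components: v_x = 41.0 cos 61.7° = 19.44 m/s, v_y = 41.0 sin 61.7° = 36.10 m/s.
Vertical: 0 = 42.7 + 36.10 t − ½(9.81) t² ⇒ 4.905 t² − 36.10 t − 42.7 = 0.
t = [36.10 + √(1303 + 837.8)] / 9.810 = 8.396 s.
Horizontal: R = v_x · t = 19.44 × 8.396 = 163 m.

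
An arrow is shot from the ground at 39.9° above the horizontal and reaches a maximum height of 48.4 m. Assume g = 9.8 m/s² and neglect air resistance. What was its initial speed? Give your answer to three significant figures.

48.0 m/s

At maximum height v_y = 0, so (v₀ sin θ)² = 2 g H.
v₀ sin 39.9° = √(2 × 9.8 × 48.4) = 30.80 m/s.
v₀ = 30.80 / sin 39.9° = 30.80 / 0.6414 = 48.0 m/s.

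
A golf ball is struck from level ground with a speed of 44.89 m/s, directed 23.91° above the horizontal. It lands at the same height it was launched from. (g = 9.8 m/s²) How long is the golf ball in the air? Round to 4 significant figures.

3.713 s

Vertical component: v_y = 44.89 sin 23.91° = 18.194 m/s.
For a projectile landing at launch height, time of flight is t = 2 v_y / g = 2 × 18.194 / 9.8 = 3.713 s.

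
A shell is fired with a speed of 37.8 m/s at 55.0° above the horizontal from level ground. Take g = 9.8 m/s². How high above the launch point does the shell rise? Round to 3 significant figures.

48.9 m

Vertical component of launch velocity: v_y = 37.8 sin 55.0° = 30.96 m/s.
At the highest point the vertical velocity is zero, so v_y² = 2 g h_max.
h_max = (30.96)² / (2 × 9.8) = 958.5 / 19.60 = 48.9 m.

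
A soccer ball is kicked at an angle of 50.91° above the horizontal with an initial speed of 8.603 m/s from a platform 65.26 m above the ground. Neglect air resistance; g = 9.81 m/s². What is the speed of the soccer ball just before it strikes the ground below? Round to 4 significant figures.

36.80 m/s

v_x = 8.603 cos 50.91° = 5.4245 m/s is unchanged throughout.
For the vertical component, v_y² = v_y0² + 2 g h = (6.6773)² + 2×9.81×65.26 = 1325.0, so |v_y| = 36.401 m/s.
Impact speed = √(v_x² + v_y²) = √(29.425 + 1325.0) = 36.80 m/s.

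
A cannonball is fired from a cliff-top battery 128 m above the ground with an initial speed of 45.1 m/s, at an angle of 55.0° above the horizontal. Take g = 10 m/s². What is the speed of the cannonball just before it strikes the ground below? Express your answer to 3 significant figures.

67.8 m/s

v_x = 45.1 cos 55.0° = 25.87 m/s is unchanged throughout.
For the vertical component, v_y² = v_y0² + 2 g h = (36.94)² + 2×10×128 = 3925, so |v_y| = 62.65 m/s.
Impact speed = √(v_x² + v_y²) = √(669.3 + 3925) = 67.8 m/s.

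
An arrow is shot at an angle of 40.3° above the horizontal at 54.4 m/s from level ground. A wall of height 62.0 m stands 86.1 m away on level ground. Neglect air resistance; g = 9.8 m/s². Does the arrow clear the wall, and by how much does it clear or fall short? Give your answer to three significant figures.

No — it falls 10.1 m short of clearing the wall.

v_x = 54.4 cos 40.3° = 41.49 m/s; v_y0 = 54.4 sin 40.3° = 35.19 m/s.
Time to reach the wall: t = 86.1 / 41.49 = 2.075 s.
Height at that point: y = 35.19×2.075 − 4.900×2.075² = 51.92 m.
That is 62.0 − 51.92 = 10.1 m below the top of the wall, so the arrow does not clear it.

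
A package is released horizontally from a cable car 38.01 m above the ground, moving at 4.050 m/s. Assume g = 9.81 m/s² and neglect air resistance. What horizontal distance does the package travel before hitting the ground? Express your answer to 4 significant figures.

Initial vertical velocity is zero, so the fall time comes from h = ½ g t²: t = √(2 × 38.01 / 9.81) = 2.7837 s.
Horizontal motion is uniform at 4.050 m/s, so x = 4.050 × 2.7837 = 11.27 m.

11.27 m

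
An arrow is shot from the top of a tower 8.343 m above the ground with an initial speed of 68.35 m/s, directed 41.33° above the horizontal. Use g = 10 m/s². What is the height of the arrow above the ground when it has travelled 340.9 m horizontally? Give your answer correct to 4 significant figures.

87.57 m

v_x = 68.35 cos 41.33° = 51.325 m/s, v_y0 = 68.35 sin 41.33° = 45.138 m/s.
Time to reach x = 340.9 m: t = x / v_x = 340.9 / 51.325 = 6.6420 s.
y = 8.343 + v_y0 t − ½ g t² = 8.343 + 45.138×6.6420 − 5.000×6.6420² = 87.57 m.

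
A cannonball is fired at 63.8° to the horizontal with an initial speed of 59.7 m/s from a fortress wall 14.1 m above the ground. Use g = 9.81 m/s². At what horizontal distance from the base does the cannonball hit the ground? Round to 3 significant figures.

295 m

Components: v_x = 59.7 cos 63.8° = 26.36 m/s, v_y = 59.7 sin 63.8° = 53.57 m/s.
Vertical: 0 = 14.1 + 53.57 t − ½(9.81) t² ⇒ 4.905 t² − 53.57 t − 14.1 = 0.
t = [53.57 + √(2870 + 276.6)] / 9.810 = 11.18 s.
Horizontal: R = v_x · t = 26.36 × 11.18 = 295 m.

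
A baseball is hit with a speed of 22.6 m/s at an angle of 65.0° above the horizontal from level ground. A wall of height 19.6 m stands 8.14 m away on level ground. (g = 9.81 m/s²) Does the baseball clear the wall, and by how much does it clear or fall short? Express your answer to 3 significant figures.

No — it falls 5.71 m short of clearing the wall.

v_x = 22.6 cos 65.0° = 9.551 m/s; v_y0 = 22.6 sin 65.0° = 20.48 m/s.
Time to reach the wall: t = 8.14 / 9.551 = 0.8523 s.
Height at that point: y = 20.48×0.8523 − 4.905×0.8523² = 13.89 m.
That is 19.6 − 13.89 = 5.71 m below the top of the wall, so the baseball does not clear it.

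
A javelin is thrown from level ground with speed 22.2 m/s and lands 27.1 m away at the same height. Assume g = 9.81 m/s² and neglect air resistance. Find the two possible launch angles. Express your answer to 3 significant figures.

Level-ground range: R = v₀² sin(2θ)/g ⇒ sin 2θ = R g / v₀² = 27.1×9.81/22.2² = 0.5394.
2θ = arcsin(0.5394) = 32.64° or 180° − 32.64° = 147.36°.
So θ = 16.3° or θ = 73.7°.

16.3° and 73.7°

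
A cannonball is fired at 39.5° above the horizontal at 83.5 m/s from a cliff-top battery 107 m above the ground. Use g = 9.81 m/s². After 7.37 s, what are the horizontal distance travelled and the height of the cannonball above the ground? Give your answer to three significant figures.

v_x = 83.5 cos 39.5° = 64.43 m/s; v_y0 = 83.5 sin 39.5° = 53.11 m/s.
x = v_x t = 64.43 × 7.37 = 475 m.
y = 107 + v_y0 t − ½ g t² = 232 m.

x = 475 m, y = 232 m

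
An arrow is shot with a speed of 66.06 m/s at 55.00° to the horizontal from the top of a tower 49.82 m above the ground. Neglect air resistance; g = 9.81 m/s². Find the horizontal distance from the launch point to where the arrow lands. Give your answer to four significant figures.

450.4 m

Components: v_x = 66.06 cos 55.00° = 37.890 m/s, v_y = 66.06 sin 55.00° = 54.113 m/s.
Vertical: 0 = 49.82 + 54.113 t − ½(9.81) t² ⇒ 4.905 t² − 54.113 t − 49.82 = 0.
t = [54.113 + √(2928.2 + 977.47)] / 9.810 = 11.887 s.
Horizontal: R = v_x · t = 37.890 × 11.887 = 450.4 m.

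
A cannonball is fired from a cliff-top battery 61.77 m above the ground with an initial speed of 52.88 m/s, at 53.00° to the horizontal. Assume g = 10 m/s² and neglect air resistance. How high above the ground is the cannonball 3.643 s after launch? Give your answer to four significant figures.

v_y0 = 52.88 sin 53.00° = 42.232 m/s.
y(t) = 61.77 + v_y0 t − ½ g t² = 61.77 + 42.232×3.643 − ½×10×3.643² = 149.3 m.

149.3 m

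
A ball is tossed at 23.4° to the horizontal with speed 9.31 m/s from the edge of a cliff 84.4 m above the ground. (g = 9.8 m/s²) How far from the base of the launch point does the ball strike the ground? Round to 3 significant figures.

38.8 m

Components: v_x = 9.31 cos 23.4° = 8.544 m/s, v_y = 9.31 sin 23.4° = 3.697 m/s.
Vertical: 0 = 84.4 + 3.697 t − ½(9.8) t² ⇒ 4.900 t² − 3.697 t − 84.4 = 0.
t = [3.697 + √(13.67 + 1654)] / 9.800 = 4.544 s.
Horizontal: R = v_x · t = 8.544 × 4.544 = 38.8 m.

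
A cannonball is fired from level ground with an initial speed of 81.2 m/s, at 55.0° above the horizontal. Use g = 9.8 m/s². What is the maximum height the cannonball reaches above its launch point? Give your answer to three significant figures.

Vertical component of launch velocity: v_y = 81.2 sin 55.0° = 66.52 m/s.
At the highest point the vertical velocity is zero, so v_y² = 2 g h_max.
h_max = (66.52)² / (2 × 9.8) = 4425 / 19.60 = 226 m.

226 m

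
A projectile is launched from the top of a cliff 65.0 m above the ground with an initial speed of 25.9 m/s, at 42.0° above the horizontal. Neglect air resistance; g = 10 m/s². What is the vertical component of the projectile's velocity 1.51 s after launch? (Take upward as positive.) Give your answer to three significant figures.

2.23 m/s

Initial vertical component: v_y0 = 25.9 sin 42.0° = 17.33 m/s.
v_y(t) = v_y0 − g t = 17.33 − 10 × 1.51 = 2.23 m/s.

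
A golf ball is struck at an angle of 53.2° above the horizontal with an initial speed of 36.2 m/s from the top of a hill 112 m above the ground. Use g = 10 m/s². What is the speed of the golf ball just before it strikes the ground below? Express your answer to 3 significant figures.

59.6 m/s

v_x = 36.2 cos 53.2° = 21.68 m/s is unchanged throughout.
For the vertical component, v_y² = v_y0² + 2 g h = (28.99)² + 2×10×112 = 3080, so |v_y| = 55.50 m/s.
Impact speed = √(v_x² + v_y²) = √(470.0 + 3080) = 59.6 m/s.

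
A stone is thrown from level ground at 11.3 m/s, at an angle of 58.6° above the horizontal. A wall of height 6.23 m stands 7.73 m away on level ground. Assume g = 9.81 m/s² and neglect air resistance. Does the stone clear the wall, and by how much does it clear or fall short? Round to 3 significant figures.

v_x = 11.3 cos 58.6° = 5.887 m/s; v_y0 = 11.3 sin 58.6° = 9.645 m/s.
Time to reach the wall: t = 7.73 / 5.887 = 1.313 s.
Height at that point: y = 9.645×1.313 − 4.905×1.313² = 4.208 m.
That is 6.23 − 4.208 = 2.02 m below the top of the wall, so the stone does not clear it.

No — it falls 2.02 m short of clearing the wall.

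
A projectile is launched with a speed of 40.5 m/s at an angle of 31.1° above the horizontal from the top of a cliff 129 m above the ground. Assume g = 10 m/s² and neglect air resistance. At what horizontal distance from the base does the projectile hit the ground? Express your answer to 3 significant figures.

Components: v_x = 40.5 cos 31.1° = 34.68 m/s, v_y = 40.5 sin 31.1° = 20.92 m/s.
Vertical: 0 = 129 + 20.92 t − ½(10) t² ⇒ 5.000 t² − 20.92 t − 129 = 0.
t = [20.92 + √(437.6 + 2580)] / 10.00 = 7.585 s.
Horizontal: R = v_x · t = 34.68 × 7.585 = 263 m.

263 m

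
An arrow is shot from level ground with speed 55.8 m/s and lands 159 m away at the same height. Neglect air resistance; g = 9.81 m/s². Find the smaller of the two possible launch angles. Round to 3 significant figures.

15.0°

Level-ground range: R = v₀² sin(2θ)/g ⇒ sin 2θ = R g / v₀² = 159×9.81/55.8² = 0.5010.
2θ = arcsin(0.5010) = 30.07° or 180° − 30.07° = 149.93°.
So θ = 15.0° or θ = 75.0°.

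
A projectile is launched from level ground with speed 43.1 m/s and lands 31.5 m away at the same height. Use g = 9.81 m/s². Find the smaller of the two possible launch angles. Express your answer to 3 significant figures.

4.79°

Level-ground range: R = v₀² sin(2θ)/g ⇒ sin 2θ = R g / v₀² = 31.5×9.81/43.1² = 0.1664.
2θ = arcsin(0.1664) = 9.579° or 180° − 9.579° = 170.421°.
So θ = 4.79° or θ = 85.2°.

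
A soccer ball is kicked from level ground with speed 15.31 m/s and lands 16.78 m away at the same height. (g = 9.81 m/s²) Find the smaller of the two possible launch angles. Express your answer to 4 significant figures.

22.31°

Level-ground range: R = v₀² sin(2θ)/g ⇒ sin 2θ = R g / v₀² = 16.78×9.81/15.31² = 0.7023.
2θ = arcsin(0.7023) = 44.612° or 180° − 44.612° = 135.388°.
So θ = 22.31° or θ = 67.69°.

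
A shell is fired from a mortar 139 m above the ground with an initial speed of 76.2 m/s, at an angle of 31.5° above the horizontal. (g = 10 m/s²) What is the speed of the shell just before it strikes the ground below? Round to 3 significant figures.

v_x = 76.2 cos 31.5° = 64.97 m/s is unchanged throughout.
For the vertical component, v_y² = v_y0² + 2 g h = (39.81)² + 2×10×139 = 4365, so |v_y| = 66.07 m/s.
Impact speed = √(v_x² + v_y²) = √(4221 + 4365) = 92.7 m/s.

92.7 m/s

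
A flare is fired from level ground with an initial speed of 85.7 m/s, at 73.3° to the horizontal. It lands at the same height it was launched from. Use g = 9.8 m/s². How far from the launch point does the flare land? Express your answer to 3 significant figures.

413 m

For level ground, R = v₀² sin(2θ) / g.
sin(2 × 73.3°) = sin 146.6° = 0.5505.
R = (85.7)² × 0.5505 / 9.8 = 413 m.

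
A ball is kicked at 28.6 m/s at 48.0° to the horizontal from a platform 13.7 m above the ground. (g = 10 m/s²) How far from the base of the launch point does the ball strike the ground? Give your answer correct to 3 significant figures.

92.2 m

Components: v_x = 28.6 cos 48.0° = 19.14 m/s, v_y = 28.6 sin 48.0° = 21.25 m/s.
Vertical: 0 = 13.7 + 21.25 t − ½(10) t² ⇒ 5.000 t² − 21.25 t − 13.7 = 0.
t = [21.25 + √(451.6 + 274.0)] / 10.00 = 4.819 s.
Horizontal: R = v_x · t = 19.14 × 4.819 = 92.2 m.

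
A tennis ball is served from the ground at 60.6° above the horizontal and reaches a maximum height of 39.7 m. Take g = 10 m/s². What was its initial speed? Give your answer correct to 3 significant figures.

At maximum height v_y = 0, so (v₀ sin θ)² = 2 g H.
v₀ sin 60.6° = √(2 × 10 × 39.7) = 28.18 m/s.
v₀ = 28.18 / sin 60.6° = 28.18 / 0.8712 = 32.3 m/s.

32.3 m/s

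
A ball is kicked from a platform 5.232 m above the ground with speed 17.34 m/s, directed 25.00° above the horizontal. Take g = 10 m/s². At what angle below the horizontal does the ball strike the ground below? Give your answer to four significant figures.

v_x = 17.34 cos 25.00° = 15.715 m/s.
At impact |v_y| = √(v_y0² + 2 g h) = √(7.3282² + 2×10×5.232) = 12.583 m/s.
Angle below horizontal = arctan(|v_y| / v_x) = arctan(12.583 / 15.715) = 38.68°.

38.68°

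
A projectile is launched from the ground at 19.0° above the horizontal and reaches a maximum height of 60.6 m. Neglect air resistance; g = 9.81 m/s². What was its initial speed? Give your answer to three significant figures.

At maximum height v_y = 0, so (v₀ sin θ)² = 2 g H.
v₀ sin 19.0° = √(2 × 9.81 × 60.6) = 34.48 m/s.
v₀ = 34.48 / sin 19.0° = 34.48 / 0.3256 = 106 m/s.

106 m/s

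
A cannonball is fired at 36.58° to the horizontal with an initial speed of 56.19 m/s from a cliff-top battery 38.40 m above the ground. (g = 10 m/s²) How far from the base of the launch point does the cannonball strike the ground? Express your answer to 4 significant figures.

Components: v_x = 56.19 cos 36.58° = 45.122 m/s, v_y = 56.19 sin 36.58° = 33.486 m/s.
Vertical: 0 = 38.40 + 33.486 t − ½(10) t² ⇒ 5.000 t² − 33.486 t − 38.40 = 0.
t = [33.486 + √(1121.3 + 768.00)] / 10.00 = 7.6952 s.
Horizontal: R = v_x · t = 45.122 × 7.6952 = 347.2 m.

347.2 m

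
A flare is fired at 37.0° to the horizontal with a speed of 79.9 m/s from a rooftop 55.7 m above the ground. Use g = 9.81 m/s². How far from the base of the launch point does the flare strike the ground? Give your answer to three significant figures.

Components: v_x = 79.9 cos 37.0° = 63.81 m/s, v_y = 79.9 sin 37.0° = 48.09 m/s.
Vertical: 0 = 55.7 + 48.09 t − ½(9.81) t² ⇒ 4.905 t² − 48.09 t − 55.7 = 0.
t = [48.09 + √(2313 + 1093)] / 9.810 = 10.85 s.
Horizontal: R = v_x · t = 63.81 × 10.85 = 692 m.

692 m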